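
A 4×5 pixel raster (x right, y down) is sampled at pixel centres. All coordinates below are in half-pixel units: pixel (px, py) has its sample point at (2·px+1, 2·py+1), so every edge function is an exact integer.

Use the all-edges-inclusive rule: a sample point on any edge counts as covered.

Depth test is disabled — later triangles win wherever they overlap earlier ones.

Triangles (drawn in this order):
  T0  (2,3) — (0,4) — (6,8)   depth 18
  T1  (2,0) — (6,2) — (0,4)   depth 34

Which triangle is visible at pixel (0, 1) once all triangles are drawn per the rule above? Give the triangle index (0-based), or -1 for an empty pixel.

T0:
  2·area = 14  (B↔C swapped to make it positive)
  edge (2, 3)→(6, 8): d=(4,5) inclusive
  edge (6, 8)→(0, 4): d=(-6,-4) inclusive
  edge (0, 4)→(2, 3): d=(2,-1) inclusive
    (1,2)@(3, 5): e=[3,6,5] → #
    (2,2)@(5, 5): e=[-7,14,7] → ·
    (1,3)@(3, 7): e=[11,-6,9] → ·
    (2,3)@(5, 7): e=[1,2,11] → #
    (3,3)@(7, 7): e=[-9,10,13] → ·
    (2,4)@(5, 9): e=[9,-10,15] → ·
  covered (2 px):
    · · · ·
    · · · ·
    · # · ·
    · · # ·
    · · · ·
T1:
  2·area = 20
  edge (2, 0)→(6, 2): d=(4,2) inclusive
  edge (6, 2)→(0, 4): d=(-6,2) inclusive
  edge (0, 4)→(2, 0): d=(2,-4) inclusive
    (1,0)@(3, 1): e=[2,12,6] → #
    (2,0)@(5, 1): e=[-2,8,14] → ·
    (0,1)@(1, 3): e=[14,4,2] → #
    (1,1)@(3, 3): e=[10,0,10] → #  [on edge]
    (2,1)@(5, 3): e=[6,-4,18] → ·
    (0,2)@(1, 5): e=[22,-8,6] → ·
    (1,2)@(3, 5): e=[18,-12,14] → ·
  covered (3 px):
    · # · ·
    # # · ·
    · · · ·
    · · · ·
    · · · ·

Z-buffer (winner per pixel, '.' = empty):
  . 1 . .
  1 1 . .
  . 0 . .
  . . 0 .
  . . . .

Answer: 1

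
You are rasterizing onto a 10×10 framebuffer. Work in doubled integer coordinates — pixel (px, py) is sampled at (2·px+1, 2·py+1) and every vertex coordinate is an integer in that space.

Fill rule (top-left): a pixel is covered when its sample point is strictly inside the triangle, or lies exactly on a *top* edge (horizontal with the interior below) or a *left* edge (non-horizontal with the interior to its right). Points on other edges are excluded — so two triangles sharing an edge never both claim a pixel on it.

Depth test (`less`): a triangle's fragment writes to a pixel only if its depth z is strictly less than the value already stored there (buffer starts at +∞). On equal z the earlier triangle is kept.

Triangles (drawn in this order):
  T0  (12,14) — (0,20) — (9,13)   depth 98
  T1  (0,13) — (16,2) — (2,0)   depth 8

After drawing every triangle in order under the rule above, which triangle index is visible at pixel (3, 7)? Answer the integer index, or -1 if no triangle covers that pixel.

T0:
  2·area = 30
  edge (12, 14)→(0, 20): d=(-12,6) right/bottom  bias=-1
  edge (0, 20)→(9, 13): d=(9,-7) top-left  bias=+0
  edge (9, 13)→(12, 14): d=(3,1) right/bottom  bias=-1
    (1,5)@(3, 11): e=[90,-60,0] → .  [on edge]
    (4,6)@(9, 13): e=[30,0,0] → .  [on edge]
    (3,7)@(7, 15): e=[18,4,8] → X
    (4,7)@(9, 15): e=[6,18,6] → X
    (5,7)@(11, 15): e=[-6,32,4] → .
    (7,7)@(15, 15): e=[-30,60,0] → .  [on edge]
    (2,8)@(5, 17): e=[6,8,16] → X
    (3,8)@(7, 17): e=[-6,22,14] → .
    (4,8)@(9, 17): e=[-18,36,12] → .
    (2,9)@(5, 19): e=[-18,26,22] → .
  covered (3 px):
    . . . . . . . . . .
    . . . . . . . . . .
    . . . . . . . . . .
    . . . . . . . . . .
    . . . . . . . . . .
    . . . . . . . . . .
    . . . . . . . . . .
    . . . X X . . . . .
    . . X . . . . . . .
    . . . . . . . . . .
T1:
  2·area = 186  (B↔C swapped to make it positive)
  edge (0, 13)→(2, 0): d=(2,-13) top-left  bias=+0
  edge (2, 0)→(16, 2): d=(14,2) right/bottom  bias=-1
  edge (16, 2)→(0, 13): d=(-16,11) right/bottom  bias=-1
    (1,0)@(3, 1): e=[15,12,159] → X
    (2,0)@(5, 1): e=[41,8,137] → X
    (3,0)@(7, 1): e=[67,4,115] → X
    (4,0)@(9, 1): e=[93,0,93] → .  [on edge]
    (1,1)@(3, 3): e=[19,40,127] → X
    (4,1)@(9, 3): e=[97,28,61] → X
    (5,1)@(11, 3): e=[123,24,39] → X
    (6,1)@(13, 3): e=[149,20,17] → X
    (7,1)@(15, 3): e=[175,16,-5] → .
    (1,2)@(3, 5): e=[23,68,95] → X
    (6,2)@(13, 5): e=[153,48,-15] → .
    (0,3)@(1, 7): e=[1,100,85] → X
  covered (22 px):
    . X X X . . . . . .
    . X X X X X X . . .
    . X X X X X . . . .
    X X X X . . . . . .
    X X X . . . . . . .
    X . . . . . . . . .
    . . . . . . . . . .
    . . . . . . . . . .
    . . . . . . . . . .
    . . . . . . . . . .

Z-buffer (winner per pixel, '.' = empty):
  . 1 1 1 . . . . . .
  . 1 1 1 1 1 1 . . .
  . 1 1 1 1 1 . . . .
  1 1 1 1 . . . . . .
  1 1 1 . . . . . . .
  1 . . . . . . . . .
  . . . . . . . . . .
  . . . 0 0 . . . . .
  . . 0 . . . . . . .
  . . . . . . . . . .

Answer: 0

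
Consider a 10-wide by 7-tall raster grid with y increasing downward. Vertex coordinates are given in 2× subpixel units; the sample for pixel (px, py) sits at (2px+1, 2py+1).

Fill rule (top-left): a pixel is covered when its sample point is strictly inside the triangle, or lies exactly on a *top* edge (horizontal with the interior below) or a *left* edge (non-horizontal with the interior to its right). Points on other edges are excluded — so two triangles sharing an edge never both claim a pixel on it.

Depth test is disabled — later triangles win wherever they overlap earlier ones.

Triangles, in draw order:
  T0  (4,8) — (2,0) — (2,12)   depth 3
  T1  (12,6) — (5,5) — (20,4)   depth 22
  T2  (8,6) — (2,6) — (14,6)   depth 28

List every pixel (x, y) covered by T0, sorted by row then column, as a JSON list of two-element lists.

T0:
  2·area = 24  (B↔C swapped to make it positive)
  edge (4, 8)→(2, 12): d=(-2,4) right/bottom  bias=-1
  edge (2, 12)→(2, 0): d=(0,-12) top-left  bias=+0
  edge (2, 0)→(4, 8): d=(2,8) right/bottom  bias=-1
    (1,2)@(3, 5): e=[10,12,2] → █
    (2,2)@(5, 5): e=[2,36,-14] → ·
    (1,3)@(3, 7): e=[6,12,6] → █
    (2,3)@(5, 7): e=[-2,36,-10] → ·
    (1,4)@(3, 9): e=[2,12,10] → █
    (2,4)@(5, 9): e=[-6,36,-6] → ·
    (1,5)@(3, 11): e=[-2,12,14] → ·
  covered (3 px):
    · · · · · · · · · ·
    · · · · · · · · · ·
    · █ · · · · · · · ·
    · █ · · · · · · · ·
    · █ · · · · · · · ·
    · · · · · · · · · ·
    · · · · · · · · · ·
T1:
  2·area = 22
  edge (12, 6)→(5, 5): d=(-7,-1) top-left  bias=+0
  edge (5, 5)→(20, 4): d=(15,-1) top-left  bias=+0
  edge (20, 4)→(12, 6): d=(-8,2) right/bottom  bias=-1
    (2,2)@(5, 5): e=[0,0,22] → █  [on edge]
    (3,2)@(7, 5): e=[2,2,18] → █
    (4,2)@(9, 5): e=[4,4,14] → █
    (5,2)@(11, 5): e=[6,6,10] → █
    (6,2)@(13, 5): e=[8,8,6] → █
    (7,2)@(15, 5): e=[10,10,2] → █
    (8,2)@(17, 5): e=[12,12,-2] → ·
    (2,3)@(5, 7): e=[-14,30,6] → ·
    (3,3)@(7, 7): e=[-12,32,2] → ·
    (4,3)@(9, 7): e=[-10,34,-2] → ·
    (5,3)@(11, 7): e=[-8,36,-6] → ·
    (6,3)@(13, 7): e=[-6,38,-10] → ·
    (9,3)@(19, 7): e=[0,44,-22] → ·  [on edge]
  covered (6 px):
    · · · · · · · · · ·
    · · · · · · · · · ·
    · · █ █ █ █ █ █ · ·
    · · · · · · · · · ·
    · · · · · · · · · ·
    · · · · · · · · · ·
    · · · · · · · · · ·
T2:
  degenerate (2·area = 0) — covers nothing

Final: [[1,2],[1,3],[1,4]]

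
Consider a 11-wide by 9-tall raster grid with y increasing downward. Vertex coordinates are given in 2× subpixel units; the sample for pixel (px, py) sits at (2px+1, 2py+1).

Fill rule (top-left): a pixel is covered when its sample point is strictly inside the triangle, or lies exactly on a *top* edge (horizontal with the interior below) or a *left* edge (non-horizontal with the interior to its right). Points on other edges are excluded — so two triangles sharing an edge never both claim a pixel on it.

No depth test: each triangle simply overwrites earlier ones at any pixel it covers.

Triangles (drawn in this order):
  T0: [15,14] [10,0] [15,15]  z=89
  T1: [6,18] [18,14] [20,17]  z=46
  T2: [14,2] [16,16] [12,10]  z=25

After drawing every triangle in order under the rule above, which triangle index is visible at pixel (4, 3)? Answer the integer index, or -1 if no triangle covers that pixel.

T0:
  2·area = 5  (B↔C swapped to make it positive)
  edge (15, 14)→(15, 15): d=(0,1) right/bottom  bias=-1
  edge (15, 15)→(10, 0): d=(-5,-15) top-left  bias=+0
  edge (10, 0)→(15, 14): d=(5,14) right/bottom  bias=-1
    (7,0)@(15, 1): e=[0,70,-65] → .  [on edge]
    (5,1)@(11, 3): e=[4,0,1] → X  [on edge]
    (6,1)@(13, 3): e=[2,30,-27] → .
    (7,1)@(15, 3): e=[0,60,-55] → .  [on edge]
    (5,2)@(11, 5): e=[4,-10,11] → .
    (7,2)@(15, 5): e=[0,50,-45] → .  [on edge]
    (7,3)@(15, 7): e=[0,40,-35] → .  [on edge]
    (6,4)@(13, 9): e=[2,0,3] → X  [on edge]
    (7,4)@(15, 9): e=[0,30,-25] → .  [on edge]
    (6,5)@(13, 11): e=[2,-10,13] → .
    (7,5)@(15, 11): e=[0,20,-15] → .  [on edge]
    (7,6)@(15, 13): e=[0,10,-5] → .  [on edge]
    (7,7)@(15, 15): e=[0,0,5] → .  [on edge]
    (7,8)@(15, 17): e=[0,-10,15] → .  [on edge]
  covered (2 px):
    . . . . . . . . . . .
    . . . . . X . . . . .
    . . . . . . . . . . .
    . . . . . . . . . . .
    . . . . . . X . . . .
    . . . . . . . . . . .
    . . . . . . . . . . .
    . . . . . . . . . . .
    . . . . . . . . . . .
T1:
  2·area = 44
  edge (6, 18)→(18, 14): d=(12,-4) top-left  bias=+0
  edge (18, 14)→(20, 17): d=(2,3) right/bottom  bias=-1
  edge (20, 17)→(6, 18): d=(-14,1) right/bottom  bias=-1
    (10,6)@(21, 13): e=[0,-11,55] → .  [on edge]
    (7,7)@(15, 15): e=[0,11,33] → X  [on edge]
    (8,7)@(17, 15): e=[8,5,31] → X
    (9,7)@(19, 15): e=[16,-1,29] → .
    (4,8)@(9, 17): e=[0,33,11] → X  [on edge]
    (5,8)@(11, 17): e=[8,27,9] → X
    (6,8)@(13, 17): e=[16,21,7] → X
    (9,8)@(19, 17): e=[40,3,1] → X
    (10,8)@(21, 17): e=[48,-3,-1] → .
  covered (8 px):
    . . . . . . . . . . .
    . . . . . . . . . . .
    . . . . . . . . . . .
    . . . . . . . . . . .
    . . . . . . . . . . .
    . . . . . . . . . . .
    . . . . . . . . . . .
    . . . . . . . X X . .
    . . . . X X X X X X .
T2:
  2·area = 44
  edge (14, 2)→(16, 16): d=(2,14) right/bottom  bias=-1
  edge (16, 16)→(12, 10): d=(-4,-6) top-left  bias=+0
  edge (12, 10)→(14, 2): d=(2,-8) top-left  bias=+0
    (6,3)@(13, 7): e=[24,18,2] → X
    (7,3)@(15, 7): e=[-4,30,18] → .
    (6,4)@(13, 9): e=[28,10,6] → X
    (7,4)@(15, 9): e=[0,22,22] → .  [on edge]
    (6,5)@(13, 11): e=[32,2,10] → X
    (7,5)@(15, 11): e=[4,14,26] → X
    (8,5)@(17, 11): e=[-24,26,42] → .
    (6,6)@(13, 13): e=[36,-6,14] → .
    (7,6)@(15, 13): e=[8,6,30] → X
    (8,6)@(17, 13): e=[-20,18,46] → .
    (7,7)@(15, 15): e=[12,-2,34] → .
  covered (5 px):
    . . . . . . . . . . .
    . . . . . . . . . . .
    . . . . . . . . . . .
    . . . . . . X . . . .
    . . . . . . X . . . .
    . . . . . . X X . . .
    . . . . . . . X . . .
    . . . . . . . . . . .
    . . . . . . . . . . .

Z-buffer (winner per pixel, '.' = empty):
  . . . . . . . . . . .
  . . . . . 0 . . . . .
  . . . . . . . . . . .
  . . . . . . 2 . . . .
  . . . . . . 2 . . . .
  . . . . . . 2 2 . . .
  . . . . . . . 2 . . .
  . . . . . . . 1 1 . .
  . . . . 1 1 1 1 1 1 .

Final: -1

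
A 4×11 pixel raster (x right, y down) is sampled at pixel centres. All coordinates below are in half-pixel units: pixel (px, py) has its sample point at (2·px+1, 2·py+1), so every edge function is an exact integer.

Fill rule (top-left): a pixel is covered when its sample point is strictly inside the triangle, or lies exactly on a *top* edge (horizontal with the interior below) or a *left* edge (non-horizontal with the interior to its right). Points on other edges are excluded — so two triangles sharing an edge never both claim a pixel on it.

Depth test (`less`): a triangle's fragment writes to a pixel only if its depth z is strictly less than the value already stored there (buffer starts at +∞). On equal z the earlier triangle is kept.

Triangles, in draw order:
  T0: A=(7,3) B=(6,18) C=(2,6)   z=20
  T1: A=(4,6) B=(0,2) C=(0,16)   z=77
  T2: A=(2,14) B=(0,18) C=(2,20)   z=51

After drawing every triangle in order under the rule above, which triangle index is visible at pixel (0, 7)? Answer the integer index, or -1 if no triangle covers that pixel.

T0:
  2·area = 72
  edge (7, 3)→(6, 18): d=(-1,15) right/bottom  bias=-1
  edge (6, 18)→(2, 6): d=(-4,-12) top-left  bias=+0
  edge (2, 6)→(7, 3): d=(5,-3) top-left  bias=+0
    (0,1)@(1, 3): e=[90,0,-18] → .  [on edge]
    (3,1)@(7, 3): e=[0,72,0] → .  [on edge]
    (2,2)@(5, 5): e=[28,40,4] → X
    (3,2)@(7, 5): e=[-2,64,10] → .
    (1,3)@(3, 7): e=[56,8,8] → X
    (3,3)@(7, 7): e=[-4,56,20] → .
    (1,4)@(3, 9): e=[54,0,18] → X  [on edge]
    (3,4)@(7, 9): e=[-6,48,30] → .
    (1,5)@(3, 11): e=[52,-8,28] → .
    (2,5)@(5, 11): e=[22,16,34] → X
    (3,5)@(7, 11): e=[-8,40,40] → .
    (2,6)@(5, 13): e=[20,8,44] → X
    (2,7)@(5, 15): e=[18,0,54] → X  [on edge]
    (3,10)@(7, 21): e=[-18,0,90] → .  [on edge]
  covered (8 px):
    . . . .
    . . . .
    . . X .
    . X X .
    . X X .
    . . X .
    . . X .
    . . X .
    . . . .
    . . . .
    . . . .
T1:
  2·area = 56  (B↔C swapped to make it positive)
  edge (4, 6)→(0, 16): d=(-4,10) right/bottom  bias=-1
  edge (0, 16)→(0, 2): d=(0,-14) top-left  bias=+0
  edge (0, 2)→(4, 6): d=(4,4) right/bottom  bias=-1
    (0,1)@(1, 3): e=[42,14,0] → .  [on edge]
    (0,2)@(1, 5): e=[34,14,8] → X
    (1,2)@(3, 5): e=[14,42,0] → .  [on edge]
    (0,3)@(1, 7): e=[26,14,16] → X
    (1,3)@(3, 7): e=[6,42,8] → X
    (2,3)@(5, 7): e=[-14,70,0] → .  [on edge]
    (0,4)@(1, 9): e=[18,14,24] → X
    (1,4)@(3, 9): e=[-2,42,16] → .
    (3,4)@(7, 9): e=[-42,98,0] → .  [on edge]
    (0,5)@(1, 11): e=[10,14,32] → X
    (1,5)@(3, 11): e=[-10,42,24] → .
    (0,6)@(1, 13): e=[2,14,40] → X
  covered (6 px):
    . . . .
    . . . .
    X . . .
    X X . .
    X . . .
    X . . .
    X . . .
    . . . .
    . . . .
    . . . .
    . . . .
T2:
  2·area = 12  (B↔C swapped to make it positive)
  edge (2, 14)→(2, 20): d=(0,6) right/bottom  bias=-1
  edge (2, 20)→(0, 18): d=(-2,-2) top-left  bias=+0
  edge (0, 18)→(2, 14): d=(2,-4) top-left  bias=+0
    (0,8)@(1, 17): e=[6,4,2] → X
    (1,8)@(3, 17): e=[-6,8,10] → .
    (0,9)@(1, 19): e=[6,0,6] → X  [on edge]
    (1,9)@(3, 19): e=[-6,4,14] → .
    (0,10)@(1, 21): e=[6,-4,10] → .
    (1,10)@(3, 21): e=[-6,0,18] → .  [on edge]
  covered (2 px):
    . . . .
    . . . .
    . . . .
    . . . .
    . . . .
    . . . .
    . . . .
    . . . .
    X . . .
    X . . .
    . . . .

Z-buffer (winner per pixel, '.' = empty):
  . . . .
  . . . .
  1 . 0 .
  1 0 0 .
  1 0 0 .
  1 . 0 .
  1 . 0 .
  . . 0 .
  2 . . .
  2 . . .
  . . . .

Answer: -1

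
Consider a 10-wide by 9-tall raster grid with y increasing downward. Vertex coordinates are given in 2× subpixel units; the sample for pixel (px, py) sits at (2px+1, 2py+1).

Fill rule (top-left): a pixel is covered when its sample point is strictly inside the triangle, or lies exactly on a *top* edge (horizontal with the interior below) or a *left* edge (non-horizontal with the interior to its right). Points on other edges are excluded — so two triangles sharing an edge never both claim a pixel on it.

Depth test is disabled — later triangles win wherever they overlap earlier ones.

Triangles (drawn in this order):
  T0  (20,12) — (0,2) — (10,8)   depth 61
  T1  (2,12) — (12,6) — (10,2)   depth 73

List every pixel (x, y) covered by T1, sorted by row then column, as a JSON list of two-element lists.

T0:
  2·area = 20  (B↔C swapped to make it positive)
  edge (20, 12)→(10, 8): d=(-10,-4) top-left  bias=+0
  edge (10, 8)→(0, 2): d=(-10,-6) top-left  bias=+0
  edge (0, 2)→(20, 12): d=(20,10) right/bottom  bias=-1
    (2,2)@(5, 5): e=[10,0,10] → #  [on edge]
    (3,2)@(7, 5): e=[18,12,-10] → ·
    (2,3)@(5, 7): e=[-10,-20,50] → ·
    (4,3)@(9, 7): e=[6,4,10] → #
    (5,3)@(11, 7): e=[14,16,-10] → ·
    (4,4)@(9, 9): e=[-14,-16,50] → ·
    (6,4)@(13, 9): e=[2,8,10] → #
    (7,4)@(15, 9): e=[10,20,-10] → ·
    (6,5)@(13, 11): e=[-18,-12,50] → ·
    (7,5)@(15, 11): e=[-10,0,30] → ·  [on edge]
  covered (3 px):
    · · · · · · · · · ·
    · · · · · · · · · ·
    · · # · · · · · · ·
    · · · · # · · · · ·
    · · · · · · # · · ·
    · · · · · · · · · ·
    · · · · · · · · · ·
    · · · · · · · · · ·
    · · · · · · · · · ·
T1:
  2·area = 52  (B↔C swapped to make it positive)
  edge (2, 12)→(10, 2): d=(8,-10) top-left  bias=+0
  edge (10, 2)→(12, 6): d=(2,4) right/bottom  bias=-1
  edge (12, 6)→(2, 12): d=(-10,6) right/bottom  bias=-1
    (8,1)@(17, 3): e=[78,-26,0] → ·  [on edge]
    (4,2)@(9, 5): e=[14,10,28] → #
    (5,2)@(11, 5): e=[34,2,16] → #
    (6,2)@(13, 5): e=[54,-6,4] → ·
    (3,3)@(7, 7): e=[10,22,20] → #
    (5,3)@(11, 7): e=[50,6,-4] → ·
    (2,4)@(5, 9): e=[6,34,12] → #
    (3,4)@(7, 9): e=[26,26,0] → ·  [on edge]
    (4,4)@(9, 9): e=[46,18,-12] → ·
    (1,5)@(3, 11): e=[2,46,4] → #
    (2,5)@(5, 11): e=[22,38,-8] → ·
    (1,6)@(3, 13): e=[18,50,-16] → ·
  covered (6 px):
    · · · · · · · · · ·
    · · · · · · · · · ·
    · · · · # # · · · ·
    · · · # # · · · · ·
    · · # · · · · · · ·
    · # · · · · · · · ·
    · · · · · · · · · ·
    · · · · · · · · · ·
    · · · · · · · · · ·

Answer: [[4,2],[5,2],[3,3],[4,3],[2,4],[1,5]]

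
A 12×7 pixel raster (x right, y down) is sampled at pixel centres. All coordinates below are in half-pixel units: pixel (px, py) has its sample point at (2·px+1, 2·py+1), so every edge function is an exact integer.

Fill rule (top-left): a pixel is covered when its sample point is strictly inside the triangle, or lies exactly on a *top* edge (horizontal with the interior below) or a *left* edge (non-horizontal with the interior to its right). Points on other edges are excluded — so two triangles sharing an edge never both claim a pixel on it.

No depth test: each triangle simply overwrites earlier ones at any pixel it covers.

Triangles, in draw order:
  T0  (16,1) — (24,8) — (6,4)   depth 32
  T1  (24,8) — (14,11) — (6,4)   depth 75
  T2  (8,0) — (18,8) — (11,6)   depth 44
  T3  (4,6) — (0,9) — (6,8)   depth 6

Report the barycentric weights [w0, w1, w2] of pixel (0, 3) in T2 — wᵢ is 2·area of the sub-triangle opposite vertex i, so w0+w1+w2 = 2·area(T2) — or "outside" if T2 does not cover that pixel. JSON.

T0:
  2·area = 94
  edge (16, 1)→(24, 8): d=(8,7) right/bottom  bias=-1
  edge (24, 8)→(6, 4): d=(-18,-4) top-left  bias=+0
  edge (6, 4)→(16, 1): d=(10,-3) top-left  bias=+0
    (5,1)@(11, 3): e=[51,38,5] → #
    (6,1)@(13, 3): e=[37,46,11] → #
    (7,1)@(15, 3): e=[23,54,17] → #
    (8,1)@(17, 3): e=[9,62,23] → #
    (9,1)@(19, 3): e=[-5,70,29] → ·
    (5,2)@(11, 5): e=[67,2,25] → #
    (9,2)@(19, 5): e=[11,34,49] → #
    (10,2)@(21, 5): e=[-3,42,55] → ·
    (5,3)@(11, 7): e=[83,-34,45] → ·
    (6,3)@(13, 7): e=[69,-26,51] → ·
    (7,3)@(15, 7): e=[55,-18,57] → ·
    (8,3)@(17, 7): e=[41,-10,63] → ·
  covered (10 px):
    · · · · · · · · · · · ·
    · · · · · # # # # · · ·
    · · · · · # # # # # · ·
    · · · · · · · · · · # ·
    · · · · · · · · · · · ·
    · · · · · · · · · · · ·
    · · · · · · · · · · · ·
T1:
  2·area = 94
  edge (24, 8)→(14, 11): d=(-10,3) right/bottom  bias=-1
  edge (14, 11)→(6, 4): d=(-8,-7) top-left  bias=+0
  edge (6, 4)→(24, 8): d=(18,4) right/bottom  bias=-1
    (4,2)@(9, 5): e=[75,13,6] → #
    (5,2)@(11, 5): e=[69,27,-2] → ·
    (4,3)@(9, 7): e=[55,-3,42] → ·
    (5,3)@(11, 7): e=[49,11,34] → #
    (6,3)@(13, 7): e=[43,25,26] → #
    (7,3)@(15, 7): e=[37,39,18] → #
    (8,3)@(17, 7): e=[31,53,10] → #
    (9,3)@(19, 7): e=[25,67,2] → #
    (10,3)@(21, 7): e=[19,81,-6] → ·
    (5,4)@(11, 9): e=[29,-5,70] → ·
    (6,4)@(13, 9): e=[23,9,62] → #
    (10,4)@(21, 9): e=[-1,65,30] → ·
  covered (10 px):
    · · · · · · · · · · · ·
    · · · · · · · · · · · ·
    · · · · # · · · · · · ·
    · · · · · # # # # # · ·
    · · · · · · # # # # · ·
    · · · · · · · · · · · ·
    · · · · · · · · · · · ·
T2:
  2·area = 36
  edge (8, 0)→(18, 8): d=(10,8) right/bottom  bias=-1
  edge (18, 8)→(11, 6): d=(-7,-2) top-left  bias=+0
  edge (11, 6)→(8, 0): d=(-3,-6) top-left  bias=+0
    (4,0)@(9, 1): e=[2,31,3] → #
    (5,0)@(11, 1): e=[-14,35,15] → ·
    (4,1)@(9, 3): e=[22,17,-3] → ·
    (5,1)@(11, 3): e=[6,21,9] → #
    (6,1)@(13, 3): e=[-10,25,21] → ·
    (5,2)@(11, 5): e=[26,7,3] → #
    (6,2)@(13, 5): e=[10,11,15] → #
    (7,2)@(15, 5): e=[-6,15,27] → ·
    (5,3)@(11, 7): e=[46,-7,-3] → ·
    (6,3)@(13, 7): e=[30,-3,9] → ·
    (7,3)@(15, 7): e=[14,1,21] → #
    (8,3)@(17, 7): e=[-2,5,33] → ·
  covered (5 px):
    · · · · # · · · · · · ·
    · · · · · # · · · · · ·
    · · · · · # # · · · · ·
    · · · · · · · # · · · ·
    · · · · · · · · · · · ·
    · · · · · · · · · · · ·
    · · · · · · · · · · · ·
T3:
  2·area = 14  (B↔C swapped to make it positive)
  edge (4, 6)→(6, 8): d=(2,2) right/bottom  bias=-1
  edge (6, 8)→(0, 9): d=(-6,1) right/bottom  bias=-1
  edge (0, 9)→(4, 6): d=(4,-3) top-left  bias=+0
    (0,1)@(1, 3): e=[0,35,-21] → ·  [on edge]
    (1,2)@(3, 5): e=[0,21,-7] → ·  [on edge]
    (1,3)@(3, 7): e=[4,9,1] → #
    (2,3)@(5, 7): e=[0,7,7] → ·  [on edge]
    (1,4)@(3, 9): e=[8,-3,9] → ·
    (3,4)@(7, 9): e=[0,-7,21] → ·  [on edge]
    (4,5)@(9, 11): e=[0,-21,35] → ·  [on edge]
    (5,6)@(11, 13): e=[0,-35,49] → ·  [on edge]
  covered (1 px):
    · · · · · · · · · · · ·
    · · · · · · · · · · · ·
    · · · · · · · · · · · ·
    · # · · · · · · · · · ·
    · · · · · · · · · · · ·
    · · · · · · · · · · · ·
    · · · · · · · · · · · ·

Answer: "outside"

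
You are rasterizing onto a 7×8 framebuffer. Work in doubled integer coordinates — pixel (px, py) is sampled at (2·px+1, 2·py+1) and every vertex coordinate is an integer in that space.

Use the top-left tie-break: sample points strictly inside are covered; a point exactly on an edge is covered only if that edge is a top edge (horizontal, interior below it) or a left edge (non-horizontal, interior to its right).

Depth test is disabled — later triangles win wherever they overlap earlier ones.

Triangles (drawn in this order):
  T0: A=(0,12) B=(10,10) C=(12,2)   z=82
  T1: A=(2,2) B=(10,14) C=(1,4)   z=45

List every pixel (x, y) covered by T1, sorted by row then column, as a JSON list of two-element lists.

T0:
  2·area = 76  (B↔C swapped to make it positive)
  edge (0, 12)→(12, 2): d=(12,-10) top-left  bias=+0
  edge (12, 2)→(10, 10): d=(-2,8) right/bottom  bias=-1
  edge (10, 10)→(0, 12): d=(-10,2) right/bottom  bias=-1
    (5,1)@(11, 3): e=[2,6,68] → X
    (6,1)@(13, 3): e=[22,-10,64] → .
    (4,2)@(9, 5): e=[6,18,52] → X
    (6,2)@(13, 5): e=[46,-14,44] → .
    (3,3)@(7, 7): e=[10,30,36] → X
    (5,3)@(11, 7): e=[50,-2,28] → .
    (2,4)@(5, 9): e=[14,42,20] → X
    (5,4)@(11, 9): e=[74,-6,8] → .
    (1,5)@(3, 11): e=[18,54,4] → X
    (2,5)@(5, 11): e=[38,38,0] → .  [on edge]
    (3,5)@(7, 11): e=[58,22,-4] → .
    (4,5)@(9, 11): e=[78,6,-8] → .
  covered (9 px):
    . . . . . . .
    . . . . . X .
    . . . . X X .
    . . . X X . .
    . . X X X . .
    . X . . . . .
    . . . . . . .
    . . . . . . .
T1:
  2·area = 28
  edge (2, 2)→(10, 14): d=(8,12) right/bottom  bias=-1
  edge (10, 14)→(1, 4): d=(-9,-10) top-left  bias=+0
  edge (1, 4)→(2, 2): d=(1,-2) top-left  bias=+0
    (1,2)@(3, 5): e=[12,11,5] → X
    (2,2)@(5, 5): e=[-12,31,9] → .
    (1,3)@(3, 7): e=[28,-7,7] → .
    (2,3)@(5, 7): e=[4,13,11] → X
    (3,3)@(7, 7): e=[-20,33,15] → .
    (2,4)@(5, 9): e=[20,-5,13] → .
  covered (2 px):
    . . . . . . .
    . . . . . . .
    . X . . . . .
    . . X . . . .
    . . . . . . .
    . . . . . . .
    . . . . . . .
    . . . . . . .

Final: [[1,2],[2,3]]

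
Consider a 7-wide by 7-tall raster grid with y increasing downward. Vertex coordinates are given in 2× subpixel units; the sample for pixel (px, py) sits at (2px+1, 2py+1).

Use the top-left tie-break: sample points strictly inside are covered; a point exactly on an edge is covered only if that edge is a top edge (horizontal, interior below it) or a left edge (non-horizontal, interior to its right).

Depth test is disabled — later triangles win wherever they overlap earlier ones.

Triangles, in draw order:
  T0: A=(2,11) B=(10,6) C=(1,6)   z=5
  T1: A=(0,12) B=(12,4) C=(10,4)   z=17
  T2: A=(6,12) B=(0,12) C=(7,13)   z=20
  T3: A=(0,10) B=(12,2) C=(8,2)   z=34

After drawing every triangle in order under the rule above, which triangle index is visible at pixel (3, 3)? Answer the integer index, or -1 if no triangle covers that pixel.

T0:
  2·area = 45  (B↔C swapped to make it positive)
  edge (2, 11)→(1, 6): d=(-1,-5) top-left  bias=+0
  edge (1, 6)→(10, 6): d=(9,0) top-left  bias=+0
  edge (10, 6)→(2, 11): d=(-8,5) right/bottom  bias=-1
    (1,3)@(3, 7): e=[9,9,27] → #
    (2,3)@(5, 7): e=[19,9,17] → #
    (3,3)@(7, 7): e=[29,9,7] → #
    (4,3)@(9, 7): e=[39,9,-3] → ·
    (1,4)@(3, 9): e=[7,27,11] → #
    (3,4)@(7, 9): e=[27,27,-9] → ·
    (1,5)@(3, 11): e=[5,45,-5] → ·
    (2,5)@(5, 11): e=[15,45,-15] → ·
  covered (5 px):
    · · · · · · ·
    · · · · · · ·
    · · · · · · ·
    · # # # · · ·
    · # # · · · ·
    · · · · · · ·
    · · · · · · ·
T1:
  2·area = 16  (B↔C swapped to make it positive)
  edge (0, 12)→(10, 4): d=(10,-8) top-left  bias=+0
  edge (10, 4)→(12, 4): d=(2,0) top-left  bias=+0
  edge (12, 4)→(0, 12): d=(-12,8) right/bottom  bias=-1
    (4,2)@(9, 5): e=[2,2,12] → #
    (5,2)@(11, 5): e=[18,2,-4] → ·
    (3,3)@(7, 7): e=[6,6,4] → #
    (4,3)@(9, 7): e=[22,6,-12] → ·
    (3,4)@(7, 9): e=[26,10,-20] → ·
  covered (2 px):
    · · · · · · ·
    · · · · · · ·
    · · · · # · ·
    · · · # · · ·
    · · · · · · ·
    · · · · · · ·
    · · · · · · ·
T2:
  2·area = 6  (B↔C swapped to make it positive)
  edge (6, 12)→(7, 13): d=(1,1) right/bottom  bias=-1
  edge (7, 13)→(0, 12): d=(-7,-1) top-left  bias=+0
  edge (0, 12)→(6, 12): d=(6,0) top-left  bias=+0
    (0,3)@(1, 7): e=[0,36,-30] → ·  [on edge]
    (1,4)@(3, 9): e=[0,24,-18] → ·  [on edge]
    (2,5)@(5, 11): e=[0,12,-6] → ·  [on edge]
    (3,6)@(7, 13): e=[0,0,6] → ·  [on edge]
  covered (0 px):
    · · · · · · ·
    · · · · · · ·
    · · · · · · ·
    · · · · · · ·
    · · · · · · ·
    · · · · · · ·
    · · · · · · ·
T3:
  2·area = 32  (B↔C swapped to make it positive)
  edge (0, 10)→(8, 2): d=(8,-8) top-left  bias=+0
  edge (8, 2)→(12, 2): d=(4,0) top-left  bias=+0
  edge (12, 2)→(0, 10): d=(-12,8) right/bottom  bias=-1
    (4,0)@(9, 1): e=[0,-4,36] → ·  [on edge]
    (3,1)@(7, 3): e=[0,4,28] → #  [on edge]
    (4,1)@(9, 3): e=[16,4,12] → #
    (5,1)@(11, 3): e=[32,4,-4] → ·
    (2,2)@(5, 5): e=[0,12,20] → #  [on edge]
    (4,2)@(9, 5): e=[32,12,-12] → ·
    (1,3)@(3, 7): e=[0,20,12] → #  [on edge]
    (2,3)@(5, 7): e=[16,20,-4] → ·
    (3,3)@(7, 7): e=[32,20,-20] → ·
    (0,4)@(1, 9): e=[0,28,4] → #  [on edge]
    (1,4)@(3, 9): e=[16,28,-12] → ·
    (0,5)@(1, 11): e=[16,36,-20] → ·
  covered (6 px):
    · · · · · · ·
    · · · # # · ·
    · · # # · · ·
    · # · · · · ·
    # · · · · · ·
    · · · · · · ·
    · · · · · · ·

Z-buffer (winner per pixel, '.' = empty):
  . . . . . . .
  . . . 3 3 . .
  . . 3 3 1 . .
  . 3 0 1 . . .
  3 0 0 . . . .
  . . . . . . .
  . . . . . . .

Result: 1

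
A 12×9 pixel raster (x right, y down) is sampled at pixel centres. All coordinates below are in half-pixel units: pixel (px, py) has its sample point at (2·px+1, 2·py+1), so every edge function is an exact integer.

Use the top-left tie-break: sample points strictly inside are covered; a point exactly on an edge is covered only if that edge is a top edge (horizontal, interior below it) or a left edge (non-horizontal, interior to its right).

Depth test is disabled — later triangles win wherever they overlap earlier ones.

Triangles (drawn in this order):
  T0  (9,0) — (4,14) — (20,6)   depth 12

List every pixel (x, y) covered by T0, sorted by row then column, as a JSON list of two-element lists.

T0:
  2·area = 184  (B↔C swapped to make it positive)
  edge (9, 0)→(20, 6): d=(11,6) right/bottom  bias=-1
  edge (20, 6)→(4, 14): d=(-16,8) right/bottom  bias=-1
  edge (4, 14)→(9, 0): d=(5,-14) top-left  bias=+0
    (4,0)@(9, 1): e=[11,168,5] → X
    (5,0)@(11, 1): e=[-1,152,33] → .
    (4,1)@(9, 3): e=[33,136,15] → X
    (5,1)@(11, 3): e=[21,120,43] → X
    (6,1)@(13, 3): e=[9,104,71] → X
    (7,1)@(15, 3): e=[-3,88,99] → .
    (4,2)@(9, 5): e=[55,104,25] → X
    (7,2)@(15, 5): e=[19,56,109] → X
    (8,2)@(17, 5): e=[7,40,137] → X
    (9,2)@(19, 5): e=[-5,24,165] → .
    (3,3)@(7, 7): e=[89,88,7] → X
    (9,3)@(19, 7): e=[17,-8,175] → .
  covered (22 px):
    . . . . X . . . . . . .
    . . . . X X X . . . . .
    . . . . X X X X X . . .
    . . . X X X X X X . . .
    . . . X X X X . . . . .
    . . . X X . . . . . . .
    . . X . . . . . . . . .
    . . . . . . . . . . . .
    . . . . . . . . . . . .

Final: [[4,0],[4,1],[5,1],[6,1],[4,2],[5,2],[6,2],[7,2],[8,2],[3,3],[4,3],[5,3],[6,3],[7,3],[8,3],[3,4],[4,4],[5,4],[6,4],[3,5],[4,5],[2,6]]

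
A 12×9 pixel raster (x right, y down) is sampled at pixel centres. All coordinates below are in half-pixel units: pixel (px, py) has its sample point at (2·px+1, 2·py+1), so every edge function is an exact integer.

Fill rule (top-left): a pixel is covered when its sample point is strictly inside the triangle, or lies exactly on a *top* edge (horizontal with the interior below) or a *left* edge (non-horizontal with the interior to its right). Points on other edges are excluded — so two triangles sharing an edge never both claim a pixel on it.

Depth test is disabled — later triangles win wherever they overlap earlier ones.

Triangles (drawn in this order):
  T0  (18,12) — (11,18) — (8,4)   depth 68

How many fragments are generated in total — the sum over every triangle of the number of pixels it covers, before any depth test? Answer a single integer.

T0:
  2·area = 116
  edge (18, 12)→(11, 18): d=(-7,6) right/bottom  bias=-1
  edge (11, 18)→(8, 4): d=(-3,-14) top-left  bias=+0
  edge (8, 4)→(18, 12): d=(10,8) right/bottom  bias=-1
    (4,2)@(9, 5): e=[103,11,2] → █
    (5,2)@(11, 5): e=[91,39,-14] → ·
    (4,3)@(9, 7): e=[89,5,22] → █
    (5,3)@(11, 7): e=[77,33,6] → █
    (6,3)@(13, 7): e=[65,61,-10] → ·
    (4,4)@(9, 9): e=[75,-1,42] → ·
    (5,4)@(11, 9): e=[63,27,26] → █
    (6,4)@(13, 9): e=[51,55,10] → █
    (7,4)@(15, 9): e=[39,83,-6] → ·
    (5,5)@(11, 11): e=[49,21,46] → █
    (7,5)@(15, 11): e=[25,77,14] → █
    (8,5)@(17, 11): e=[13,105,-2] → ·
  covered (14 px):
    · · · · · · · · · · · ·
    · · · · · · · · · · · ·
    · · · · █ · · · · · · ·
    · · · · █ █ · · · · · ·
    · · · · · █ █ · · · · ·
    · · · · · █ █ █ · · · ·
    · · · · · █ █ █ · · · ·
    · · · · · █ █ · · · · ·
    · · · · · █ · · · · · ·

Answer: 14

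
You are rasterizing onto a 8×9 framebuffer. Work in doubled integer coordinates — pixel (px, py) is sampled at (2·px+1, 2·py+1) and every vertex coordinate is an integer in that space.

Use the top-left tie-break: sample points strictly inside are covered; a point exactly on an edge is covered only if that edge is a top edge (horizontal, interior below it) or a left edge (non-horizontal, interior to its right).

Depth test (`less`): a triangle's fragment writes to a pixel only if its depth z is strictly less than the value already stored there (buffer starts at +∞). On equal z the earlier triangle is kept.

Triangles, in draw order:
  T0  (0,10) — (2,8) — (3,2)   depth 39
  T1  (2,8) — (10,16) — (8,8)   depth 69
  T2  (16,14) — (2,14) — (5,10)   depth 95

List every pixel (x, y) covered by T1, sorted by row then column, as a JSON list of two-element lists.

T0:
  2·area = 10  (B↔C swapped to make it positive)
  edge (0, 10)→(3, 2): d=(3,-8) top-left  bias=+0
  edge (3, 2)→(2, 8): d=(-1,6) right/bottom  bias=-1
  edge (2, 8)→(0, 10): d=(-2,2) right/bottom  bias=-1
    (4,0)@(9, 1): e=[45,-35,0] → .  [on edge]
    (3,1)@(7, 3): e=[35,-25,0] → .  [on edge]
    (2,2)@(5, 5): e=[25,-15,0] → .  [on edge]
    (1,3)@(3, 7): e=[15,-5,0] → .  [on edge]
    (0,4)@(1, 9): e=[5,5,0] → .  [on edge]
  covered (0 px):
    . . . . . . . .
    . . . . . . . .
    . . . . . . . .
    . . . . . . . .
    . . . . . . . .
    . . . . . . . .
    . . . . . . . .
    . . . . . . . .
    . . . . . . . .
T1:
  2·area = 48  (B↔C swapped to make it positive)
  edge (2, 8)→(8, 8): d=(6,0) top-left  bias=+0
  edge (8, 8)→(10, 16): d=(2,8) right/bottom  bias=-1
  edge (10, 16)→(2, 8): d=(-8,-8) top-left  bias=+0
    (0,3)@(1, 7): e=[-6,54,0] → .  [on edge]
    (1,4)@(3, 9): e=[6,42,0] → X  [on edge]
    (2,4)@(5, 9): e=[6,26,16] → X
    (3,4)@(7, 9): e=[6,10,32] → X
    (4,4)@(9, 9): e=[6,-6,48] → .
    (1,5)@(3, 11): e=[18,46,-16] → .
    (2,5)@(5, 11): e=[18,30,0] → X  [on edge]
    (4,5)@(9, 11): e=[18,-2,32] → .
    (2,6)@(5, 13): e=[30,34,-16] → .
    (3,6)@(7, 13): e=[30,18,0] → X  [on edge]
    (4,6)@(9, 13): e=[30,2,16] → X
    (5,6)@(11, 13): e=[30,-14,32] → .
    (4,7)@(9, 15): e=[42,6,0] → X  [on edge]
    (5,8)@(11, 17): e=[54,-6,0] → .  [on edge]
  covered (8 px):
    . . . . . . . .
    . . . . . . . .
    . . . . . . . .
    . . . . . . . .
    . X X X . . . .
    . . X X . . . .
    . . . X X . . .
    . . . . X . . .
    . . . . . . . .
T2:
  2·area = 56
  edge (16, 14)→(2, 14): d=(-14,0) right/bottom  bias=-1
  edge (2, 14)→(5, 10): d=(3,-4) top-left  bias=+0
  edge (5, 10)→(16, 14): d=(11,4) right/bottom  bias=-1
    (2,5)@(5, 11): e=[42,3,11] → X
    (3,5)@(7, 11): e=[42,11,3] → X
    (4,5)@(9, 11): e=[42,19,-5] → .
    (1,6)@(3, 13): e=[14,1,41] → X
    (4,6)@(9, 13): e=[14,25,17] → X
    (5,6)@(11, 13): e=[14,33,9] → X
    (6,6)@(13, 13): e=[14,41,1] → X
    (7,6)@(15, 13): e=[14,49,-7] → .
    (1,7)@(3, 15): e=[-14,7,63] → .
    (2,7)@(5, 15): e=[-14,15,55] → .
    (3,7)@(7, 15): e=[-14,23,47] → .
    (4,7)@(9, 15): e=[-14,31,39] → .
  covered (8 px):
    . . . . . . . .
    . . . . . . . .
    . . . . . . . .
    . . . . . . . .
    . . . . . . . .
    . . X X . . . .
    . X X X X X X .
    . . . . . . . .
    . . . . . . . .

Result: [[1,4],[2,4],[3,4],[2,5],[3,5],[3,6],[4,6],[4,7]]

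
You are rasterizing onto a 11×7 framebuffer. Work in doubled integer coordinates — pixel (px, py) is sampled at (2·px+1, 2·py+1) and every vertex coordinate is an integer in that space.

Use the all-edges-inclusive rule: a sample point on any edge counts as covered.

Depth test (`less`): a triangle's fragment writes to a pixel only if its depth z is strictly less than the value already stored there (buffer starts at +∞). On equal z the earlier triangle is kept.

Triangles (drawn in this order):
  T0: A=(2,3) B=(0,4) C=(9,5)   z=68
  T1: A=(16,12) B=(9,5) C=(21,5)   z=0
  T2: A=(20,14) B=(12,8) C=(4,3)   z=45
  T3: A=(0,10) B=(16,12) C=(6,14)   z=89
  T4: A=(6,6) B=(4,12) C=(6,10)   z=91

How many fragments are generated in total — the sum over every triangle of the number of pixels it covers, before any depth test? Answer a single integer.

T0:
  2·area = 11  (B↔C swapped to make it positive)
  edge (2, 3)→(9, 5): d=(7,2) inclusive
  edge (9, 5)→(0, 4): d=(-9,-1) inclusive
  edge (0, 4)→(2, 3): d=(2,-1) inclusive
    (4,2)@(9, 5): e=[0,0,11] → X  [on edge]
    (5,2)@(11, 5): e=[-4,2,13] → .
    (4,3)@(9, 7): e=[14,-18,15] → .
  covered (1 px):
    . . . . . . . . . . .
    . . . . . . . . . . .
    . . . . X . . . . . .
    . . . . . . . . . . .
    . . . . . . . . . . .
    . . . . . . . . . . .
    . . . . . . . . . . .
T1:
  2·area = 84
  edge (16, 12)→(9, 5): d=(-7,-7) inclusive
  edge (9, 5)→(21, 5): d=(12,0) inclusive
  edge (21, 5)→(16, 12): d=(-5,7) inclusive
    (2,0)@(5, 1): e=[0,-48,132] → .  [on edge]
    (3,1)@(7, 3): e=[0,-24,108] → .  [on edge]
    (0,2)@(1, 5): e=[-56,0,140] → .  [on edge]
    (1,2)@(3, 5): e=[-42,0,126] → .  [on edge]
    (2,2)@(5, 5): e=[-28,0,112] → .  [on edge]
    (3,2)@(7, 5): e=[-14,0,98] → .  [on edge]
    (4,2)@(9, 5): e=[0,0,84] → X  [on edge]
    (5,2)@(11, 5): e=[14,0,70] → X  [on edge]
    (6,2)@(13, 5): e=[28,0,56] → X  [on edge]
    (7,2)@(15, 5): e=[42,0,42] → X  [on edge]
    (8,2)@(17, 5): e=[56,0,28] → X  [on edge]
    (9,2)@(19, 5): e=[70,0,14] → X  [on edge]
    (10,2)@(21, 5): e=[84,0,0] → X  [on edge]
    (5,3)@(11, 7): e=[0,24,60] → X  [on edge]
    (6,4)@(13, 9): e=[0,48,36] → X  [on edge]
    (7,5)@(15, 11): e=[0,72,12] → X  [on edge]
    (8,6)@(17, 13): e=[0,96,-12] → .  [on edge]
  covered (16 px):
    . . . . . . . . . . .
    . . . . . . . . . . .
    . . . . X X X X X X X
    . . . . . X X X X X .
    . . . . . . X X X . .
    . . . . . . . X . . .
    . . . . . . . . . . .
T2:
  2·area = 8  (B↔C swapped to make it positive)
  edge (20, 14)→(4, 3): d=(-16,-11) inclusive
  edge (4, 3)→(12, 8): d=(8,5) inclusive
  edge (12, 8)→(20, 14): d=(8,6) inclusive
    (3,2)@(7, 5): e=[1,1,6] → X
    (4,2)@(9, 5): e=[23,-9,-6] → .
    (3,3)@(7, 7): e=[-31,17,22] → .
    (6,4)@(13, 9): e=[3,3,2] → X
    (7,4)@(15, 9): e=[25,-7,-10] → .
    (6,5)@(13, 11): e=[-29,19,18] → .
  covered (2 px):
    . . . . . . . . . . .
    . . . . . . . . . . .
    . . . X . . . . . . .
    . . . . . . . . . . .
    . . . . . . X . . . .
    . . . . . . . . . . .
    . . . . . . . . . . .
T3:
  2·area = 52
  edge (0, 10)→(16, 12): d=(16,2) inclusive
  edge (16, 12)→(6, 14): d=(-10,2) inclusive
  edge (6, 14)→(0, 10): d=(-6,-4) inclusive
    (1,5)@(3, 11): e=[10,36,6] → X
    (2,5)@(5, 11): e=[6,32,14] → X
    (3,5)@(7, 11): e=[2,28,22] → X
    (4,5)@(9, 11): e=[-2,24,30] → .
    (10,5)@(21, 11): e=[-26,0,78] → .  [on edge]
    (1,6)@(3, 13): e=[42,16,-6] → .
    (2,6)@(5, 13): e=[38,12,2] → X
    (4,6)@(9, 13): e=[30,4,18] → X
    (5,6)@(11, 13): e=[26,0,26] → X  [on edge]
    (6,6)@(13, 13): e=[22,-4,34] → .
  covered (7 px):
    . . . . . . . . . . .
    . . . . . . . . . . .
    . . . . . . . . . . .
    . . . . . . . . . . .
    . . . . . . . . . . .
    . X X X . . . . . . .
    . . X X X X . . . . .
T4:
  2·area = 8  (B↔C swapped to make it positive)
  edge (6, 6)→(6, 10): d=(0,4) inclusive
  edge (6, 10)→(4, 12): d=(-2,2) inclusive
  edge (4, 12)→(6, 6): d=(2,-6) inclusive
    (7,0)@(15, 1): e=[-36,0,44] → .  [on edge]
    (3,1)@(7, 3): e=[-4,12,0] → .  [on edge]
    (6,1)@(13, 3): e=[-28,0,36] → .  [on edge]
    (5,2)@(11, 5): e=[-20,0,28] → .  [on edge]
    (4,3)@(9, 7): e=[-12,0,20] → .  [on edge]
    (2,4)@(5, 9): e=[4,4,0] → X  [on edge]
    (3,4)@(7, 9): e=[-4,0,12] → .  [on edge]
    (2,5)@(5, 11): e=[4,0,4] → X  [on edge]
    (3,5)@(7, 11): e=[-4,-4,16] → .
    (1,6)@(3, 13): e=[12,0,-4] → .  [on edge]
    (2,6)@(5, 13): e=[4,-4,8] → .
  covered (2 px):
    . . . . . . . . . . .
    . . . . . . . . . . .
    . . . . . . . . . . .
    . . . . . . . . . . .
    . . X . . . . . . . .
    . . X . . . . . . . .
    . . . . . . . . . . .

Result: 28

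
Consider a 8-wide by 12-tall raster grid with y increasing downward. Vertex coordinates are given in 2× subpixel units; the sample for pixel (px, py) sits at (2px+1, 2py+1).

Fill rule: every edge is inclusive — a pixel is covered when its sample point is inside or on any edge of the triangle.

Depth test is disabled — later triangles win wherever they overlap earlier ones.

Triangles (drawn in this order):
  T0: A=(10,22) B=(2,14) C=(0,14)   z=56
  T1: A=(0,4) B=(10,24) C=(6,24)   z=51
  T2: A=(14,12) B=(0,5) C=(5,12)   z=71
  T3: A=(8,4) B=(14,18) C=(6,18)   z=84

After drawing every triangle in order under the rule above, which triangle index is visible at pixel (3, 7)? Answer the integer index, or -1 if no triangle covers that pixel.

T0:
  2·area = 16  (B↔C swapped to make it positive)
  edge (10, 22)→(0, 14): d=(-10,-8) inclusive
  edge (0, 14)→(2, 14): d=(2,0) inclusive
  edge (2, 14)→(10, 22): d=(8,8) inclusive
    (0,6)@(1, 13): e=[18,-2,0] → ·  [on edge]
    (1,7)@(3, 15): e=[14,2,0] → █  [on edge]
    (2,7)@(5, 15): e=[30,2,-16] → ·
    (1,8)@(3, 17): e=[-6,6,16] → ·
    (2,8)@(5, 17): e=[10,6,0] → █  [on edge]
    (3,8)@(7, 17): e=[26,6,-16] → ·
    (2,9)@(5, 19): e=[-10,10,16] → ·
    (3,9)@(7, 19): e=[6,10,0] → █  [on edge]
    (4,9)@(9, 19): e=[22,10,-16] → ·
    (3,10)@(7, 21): e=[-14,14,16] → ·
    (4,10)@(9, 21): e=[2,14,0] → █  [on edge]
    (5,10)@(11, 21): e=[18,14,-16] → ·
    (5,11)@(11, 23): e=[-2,18,0] → ·  [on edge]
  covered (4 px):
    · · · · · · · ·
    · · · · · · · ·
    · · · · · · · ·
    · · · · · · · ·
    · · · · · · · ·
    · · · · · · · ·
    · · · · · · · ·
    · █ · · · · · ·
    · · █ · · · · ·
    · · · █ · · · ·
    · · · · █ · · ·
    · · · · · · · ·
T1:
  2·area = 80
  edge (0, 4)→(10, 24): d=(10,20) inclusive
  edge (10, 24)→(6, 24): d=(-4,0) inclusive
  edge (6, 24)→(0, 4): d=(-6,-20) inclusive
    (0,3)@(1, 7): e=[10,68,2] → █
    (1,3)@(3, 7): e=[-30,68,42] → ·
    (0,4)@(1, 9): e=[30,60,-10] → ·
    (1,5)@(3, 11): e=[10,52,18] → █
    (2,5)@(5, 11): e=[-30,52,58] → ·
    (1,6)@(3, 13): e=[30,44,6] → █
    (2,6)@(5, 13): e=[-10,44,46] → ·
    (1,7)@(3, 15): e=[50,36,-6] → ·
    (2,7)@(5, 15): e=[10,36,34] → █
    (3,7)@(7, 15): e=[-30,36,74] → ·
    (2,8)@(5, 17): e=[30,28,22] → █
    (3,8)@(7, 17): e=[-10,28,62] → ·
  covered (10 px):
    · · · · · · · ·
    · · · · · · · ·
    · · · · · · · ·
    █ · · · · · · ·
    · · · · · · · ·
    · █ · · · · · ·
    · █ · · · · · ·
    · · █ · · · · ·
    · · █ · · · · ·
    · · █ █ · · · ·
    · · · █ · · · ·
    · · · █ █ · · ·
T2:
  2·area = 63  (B↔C swapped to make it positive)
  edge (14, 12)→(5, 12): d=(-9,0) inclusive
  edge (5, 12)→(0, 5): d=(-5,-7) inclusive
  edge (0, 5)→(14, 12): d=(14,7) inclusive
    (1,3)@(3, 7): e=[45,11,7] → █
    (2,3)@(5, 7): e=[45,25,-7] → ·
    (1,4)@(3, 9): e=[27,1,35] → █
    (2,4)@(5, 9): e=[27,15,21] → █
    (3,4)@(7, 9): e=[27,29,7] → █
    (4,4)@(9, 9): e=[27,43,-7] → ·
    (1,5)@(3, 11): e=[9,-9,63] → ·
    (2,5)@(5, 11): e=[9,5,49] → █
    (4,5)@(9, 11): e=[9,33,21] → █
    (5,5)@(11, 11): e=[9,47,7] → █
    (6,5)@(13, 11): e=[9,61,-7] → ·
    (2,6)@(5, 13): e=[-9,-5,77] → ·
  covered (8 px):
    · · · · · · · ·
    · · · · · · · ·
    · · · · · · · ·
    · █ · · · · · ·
    · █ █ █ · · · ·
    · · █ █ █ █ · ·
    · · · · · · · ·
    · · · · · · · ·
    · · · · · · · ·
    · · · · · · · ·
    · · · · · · · ·
    · · · · · · · ·
T3:
  2·area = 112
  edge (8, 4)→(14, 18): d=(6,14) inclusive
  edge (14, 18)→(6, 18): d=(-8,0) inclusive
  edge (6, 18)→(8, 4): d=(2,-14) inclusive
    (4,3)@(9, 7): e=[4,88,20] → █
    (5,3)@(11, 7): e=[-24,88,48] → ·
    (4,4)@(9, 9): e=[16,72,24] → █
    (5,4)@(11, 9): e=[-12,72,52] → ·
    (3,5)@(7, 11): e=[56,56,0] → █  [on edge]
    (5,5)@(11, 11): e=[0,56,56] → █  [on edge]
    (6,5)@(13, 11): e=[-28,56,84] → ·
    (3,6)@(7, 13): e=[68,40,4] → █
    (6,6)@(13, 13): e=[-16,40,88] → ·
    (3,7)@(7, 15): e=[80,24,8] → █
    (6,7)@(13, 15): e=[-4,24,92] → ·
    (3,8)@(7, 17): e=[92,8,12] → █
  covered (15 px):
    · · · · · · · ·
    · · · · · · · ·
    · · · · · · · ·
    · · · · █ · · ·
    · · · · █ · · ·
    · · · █ █ █ · ·
    · · · █ █ █ · ·
    · · · █ █ █ · ·
    · · · █ █ █ █ ·
    · · · · · · · ·
    · · · · · · · ·
    · · · · · · · ·

Z-buffer (winner per pixel, '.' = empty):
  . . . . . . . .
  . . . . . . . .
  . . . . . . . .
  1 2 . . 3 . . .
  . 2 2 2 3 . . .
  . 1 2 3 3 3 . .
  . 1 . 3 3 3 . .
  . 0 1 3 3 3 . .
  . . 1 3 3 3 3 .
  . . 1 1 . . . .
  . . . 1 0 . . .
  . . . 1 1 . . .

Final: 3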